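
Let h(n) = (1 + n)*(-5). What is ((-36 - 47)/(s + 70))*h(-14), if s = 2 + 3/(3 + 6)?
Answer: -16185/217 ≈ -74.585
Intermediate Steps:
s = 7/3 (s = 2 + 3/9 = 2 + (1/9)*3 = 2 + 1/3 = 7/3 ≈ 2.3333)
h(n) = -5 - 5*n
((-36 - 47)/(s + 70))*h(-14) = ((-36 - 47)/(7/3 + 70))*(-5 - 5*(-14)) = (-83/217/3)*(-5 + 70) = -83*3/217*65 = -249/217*65 = -16185/217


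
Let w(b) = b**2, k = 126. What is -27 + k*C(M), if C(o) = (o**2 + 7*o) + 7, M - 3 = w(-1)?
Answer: 6399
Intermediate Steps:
M = 4 (M = 3 + (-1)**2 = 3 + 1 = 4)
C(o) = 7 + o**2 + 7*o
-27 + k*C(M) = -27 + 126*(7 + 4**2 + 7*4) = -27 + 126*(7 + 16 + 28) = -27 + 126*51 = -27 + 6426 = 6399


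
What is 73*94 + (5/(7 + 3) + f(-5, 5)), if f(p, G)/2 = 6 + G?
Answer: 13769/2 ≈ 6884.5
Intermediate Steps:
f(p, G) = 12 + 2*G (f(p, G) = 2*(6 + G) = 12 + 2*G)
73*94 + (5/(7 + 3) + f(-5, 5)) = 73*94 + (5/(7 + 3) + (12 + 2*5)) = 6862 + (5/10 + (12 + 10)) = 6862 + ((⅒)*5 + 22) = 6862 + (½ + 22) = 6862 + 45/2 = 13769/2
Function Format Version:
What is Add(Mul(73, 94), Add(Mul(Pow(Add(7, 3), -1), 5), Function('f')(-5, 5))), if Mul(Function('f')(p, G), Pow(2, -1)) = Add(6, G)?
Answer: Rational(13769, 2) ≈ 6884.5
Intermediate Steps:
Function('f')(p, G) = Add(12, Mul(2, G)) (Function('f')(p, G) = Mul(2, Add(6, G)) = Add(12, Mul(2, G)))
Add(Mul(73, 94), Add(Mul(Pow(Add(7, 3), -1), 5), Function('f')(-5, 5))) = Add(Mul(73, 94), Add(Mul(Pow(Add(7, 3), -1), 5), Add(12, Mul(2, 5)))) = Add(6862, Add(Mul(Pow(10, -1), 5), Add(12, 10))) = Add(6862, Add(Mul(Rational(1, 10), 5), 22)) = Add(6862, Add(Rational(1, 2), 22)) = Add(6862, Rational(45, 2)) = Rational(13769, 2)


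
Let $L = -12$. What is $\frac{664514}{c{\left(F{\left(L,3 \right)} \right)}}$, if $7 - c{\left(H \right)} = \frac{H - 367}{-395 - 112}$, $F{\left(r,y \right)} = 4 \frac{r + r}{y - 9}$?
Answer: $\frac{4319341}{41} \approx 1.0535 \cdot 10^{5}$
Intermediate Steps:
$F{\left(r,y \right)} = \frac{8 r}{-9 + y}$ ($F{\left(r,y \right)} = 4 \frac{2 r}{-9 + y} = \frac{8 r}{-9 + y}$)
$c{\left(H \right)} = \frac{3182}{507} + \frac{H}{507}$ ($c{\left(H \right)} = 7 - \frac{H - 367}{-395 - 112} = 7 - \frac{-367 + H}{-507} = 7 - \left(-367 + H\right) \left(- \frac{1}{507}\right) = 7 - \left(\frac{367}{507} - \frac{H}{507}\right) = 7 + \left(- \frac{367}{507} + \frac{H}{507}\right) = \frac{3182}{507} + \frac{H}{507}$)
$\frac{664514}{c{\left(F{\left(L,3 \right)} \right)}} = \frac{664514}{\frac{3182}{507} + \frac{8 \left(-12\right) \frac{1}{-9 + 3}}{507}} = \frac{664514}{\frac{3182}{507} + \frac{8 \left(-12\right) \frac{1}{-6}}{507}} = \frac{664514}{\frac{3182}{507} + \frac{8 \left(-12\right) \left(- \frac{1}{6}\right)}{507}} = \frac{664514}{\frac{3182}{507} + \frac{1}{507} \cdot 16} = \frac{664514}{\frac{3182}{507} + \frac{16}{507}} = \frac{664514}{\frac{82}{13}} = 664514 \cdot \frac{13}{82} = \frac{4319341}{41}$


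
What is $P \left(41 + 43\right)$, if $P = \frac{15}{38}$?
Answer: $\frac{630}{19} \approx 33.158$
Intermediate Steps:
$P = \frac{15}{38}$ ($P = 15 \cdot \frac{1}{38} = \frac{15}{38} \approx 0.39474$)
$P \left(41 + 43\right) = \frac{15 \left(41 + 43\right)}{38} = \frac{15}{38} \cdot 84 = \frac{630}{19}$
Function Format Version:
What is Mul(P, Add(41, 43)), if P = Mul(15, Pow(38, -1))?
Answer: Rational(630, 19) ≈ 33.158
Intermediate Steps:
P = Rational(15, 38) (P = Mul(15, Rational(1, 38)) = Rational(15, 38) ≈ 0.39474)
Mul(P, Add(41, 43)) = Mul(Rational(15, 38), Add(41, 43)) = Mul(Rational(15, 38), 84) = Rational(630, 19)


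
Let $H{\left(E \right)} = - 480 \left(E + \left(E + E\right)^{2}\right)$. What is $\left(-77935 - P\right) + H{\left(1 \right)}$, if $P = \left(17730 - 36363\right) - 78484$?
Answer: $16782$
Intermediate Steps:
$H{\left(E \right)} = - 1920 E^{2} - 480 E$ ($H{\left(E \right)} = - 480 \left(E + \left(2 E\right)^{2}\right) = - 480 \left(E + 4 E^{2}\right) = - 1920 E^{2} - 480 E$)
$P = -97117$ ($P = -18633 - 78484 = -97117$)
$\left(-77935 - P\right) + H{\left(1 \right)} = \left(-77935 - -97117\right) - 480 \left(1 + 4 \cdot 1\right) = \left(-77935 + 97117\right) - 480 \left(1 + 4\right) = 19182 - 480 \cdot 5 = 19182 - 2400 = 16782$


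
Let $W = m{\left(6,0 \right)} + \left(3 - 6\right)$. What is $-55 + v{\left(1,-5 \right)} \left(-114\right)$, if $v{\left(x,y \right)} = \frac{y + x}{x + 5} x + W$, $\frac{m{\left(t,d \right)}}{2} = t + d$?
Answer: $-1005$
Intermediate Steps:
$m{\left(t,d \right)} = 2 d + 2 t$ ($m{\left(t,d \right)} = 2 \left(t + d\right) = 2 \left(d + t\right) = 2 d + 2 t$)
$W = 9$ ($W = \left(2 \cdot 0 + 2 \cdot 6\right) + \left(3 - 6\right) = \left(0 + 12\right) + \left(3 - 6\right) = 12 - 3 = 9$)
$v{\left(x,y \right)} = 9 + \frac{x \left(x + y\right)}{5 + x}$ ($v{\left(x,y \right)} = \frac{y + x}{x + 5} x + 9 = \frac{x + y}{5 + x} x + 9 = \frac{x \left(x + y\right)}{5 + x} + 9 = 9 + \frac{x \left(x + y\right)}{5 + x}$)
$-55 + v{\left(1,-5 \right)} \left(-114\right) = -55 + \frac{45 + 1^{2} + 9 \cdot 1 + 1 \left(-5\right)}{5 + 1} \left(-114\right) = -55 + \frac{45 + 1 + 9 - 5}{6} \left(-114\right) = -55 + \frac{1}{6} \cdot 50 \left(-114\right) = -55 + \frac{25}{3} \left(-114\right) = -55 - 950 = -1005$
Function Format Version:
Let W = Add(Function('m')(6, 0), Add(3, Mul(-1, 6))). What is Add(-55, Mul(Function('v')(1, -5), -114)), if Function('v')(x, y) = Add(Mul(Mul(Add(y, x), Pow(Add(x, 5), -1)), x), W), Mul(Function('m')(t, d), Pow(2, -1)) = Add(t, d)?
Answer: -1005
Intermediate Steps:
Function('m')(t, d) = Add(Mul(2, d), Mul(2, t)) (Function('m')(t, d) = Mul(2, Add(t, d)) = Mul(2, Add(d, t)) = Add(Mul(2, d), Mul(2, t)))
W = 9 (W = Add(Add(Mul(2, 0), Mul(2, 6)), Add(3, Mul(-1, 6))) = Add(Add(0, 12), Add(3, -6)) = Add(12, -3) = 9)
Function('v')(x, y) = Add(9, Mul(x, Pow(Add(5, x), -1), Add(x, y))) (Function('v')(x, y) = Add(Mul(Mul(Add(y, x), Pow(Add(x, 5), -1)), x), 9) = Add(Mul(Mul(Add(x, y), Pow(Add(5, x), -1)), x), 9) = Add(Mul(Mul(Pow(Add(5, x), -1), Add(x, y)), x), 9) = Add(Mul(x, Pow(Add(5, x), -1), Add(x, y)), 9) = Add(9, Mul(x, Pow(Add(5, x), -1), Add(x, y))))
Add(-55, Mul(Function('v')(1, -5), -114)) = Add(-55, Mul(Mul(Pow(Add(5, 1), -1), Add(45, Pow(1, 2), Mul(9, 1), Mul(1, -5))), -114)) = Add(-55, Mul(Mul(Pow(6, -1), Add(45, 1, 9, -5)), -114)) = Add(-55, Mul(Mul(Rational(1, 6), 50), -114)) = Add(-55, Mul(Rational(25, 3), -114)) = Add(-55, -950) = -1005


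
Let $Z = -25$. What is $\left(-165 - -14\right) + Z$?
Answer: $-176$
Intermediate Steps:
$\left(-165 - -14\right) + Z = \left(-165 - -14\right) - 25 = \left(-165 + 14\right) - 25 = -151 - 25 = -176$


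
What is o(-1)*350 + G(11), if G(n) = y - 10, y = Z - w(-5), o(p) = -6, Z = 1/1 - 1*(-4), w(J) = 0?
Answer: -2105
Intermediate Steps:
Z = 5 (Z = 1*1 + 4 = 1 + 4 = 5)
y = 5 (y = 5 - 1*0 = 5 + 0 = 5)
G(n) = -5 (G(n) = 5 - 10 = -5)
o(-1)*350 + G(11) = -6*350 - 5 = -2100 - 5 = -2105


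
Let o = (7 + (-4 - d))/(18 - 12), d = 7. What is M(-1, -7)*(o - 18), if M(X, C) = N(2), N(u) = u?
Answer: -112/3 ≈ -37.333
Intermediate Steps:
M(X, C) = 2
o = -2/3 (o = (7 + (-4 - 1*7))/(18 - 12) = (7 + (-4 - 7))/6 = (7 - 11)*(1/6) = -4*1/6 = -2/3 ≈ -0.66667)
M(-1, -7)*(o - 18) = 2*(-2/3 - 18) = 2*(-56/3) = -112/3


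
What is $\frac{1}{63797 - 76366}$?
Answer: $- \frac{1}{12569} \approx -7.9561 \cdot 10^{-5}$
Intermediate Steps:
$\frac{1}{63797 - 76366} = \frac{1}{-12569} = - \frac{1}{12569}$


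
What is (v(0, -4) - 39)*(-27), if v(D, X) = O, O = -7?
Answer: 1242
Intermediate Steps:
v(D, X) = -7
(v(0, -4) - 39)*(-27) = (-7 - 39)*(-27) = -46*(-27) = 1242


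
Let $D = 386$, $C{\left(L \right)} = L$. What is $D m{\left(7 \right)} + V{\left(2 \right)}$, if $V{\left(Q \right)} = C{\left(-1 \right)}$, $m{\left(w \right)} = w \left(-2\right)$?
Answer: $-5405$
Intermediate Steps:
$m{\left(w \right)} = - 2 w$
$V{\left(Q \right)} = -1$
$D m{\left(7 \right)} + V{\left(2 \right)} = 386 \left(\left(-2\right) 7\right) - 1 = 386 \left(-14\right) - 1 = -5404 - 1 = -5405$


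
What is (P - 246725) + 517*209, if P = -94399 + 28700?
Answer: -204371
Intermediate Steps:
P = -65699
(P - 246725) + 517*209 = (-65699 - 246725) + 517*209 = -312424 + 108053 = -204371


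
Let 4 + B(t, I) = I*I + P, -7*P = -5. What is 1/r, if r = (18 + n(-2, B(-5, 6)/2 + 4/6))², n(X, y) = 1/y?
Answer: 511225/166719744 ≈ 0.0030664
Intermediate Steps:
P = 5/7 (P = -⅐*(-5) = 5/7 ≈ 0.71429)
B(t, I) = -23/7 + I² (B(t, I) = -4 + (I*I + 5/7) = -4 + (I² + 5/7) = -4 + (5/7 + I²) = -23/7 + I²)
r = 166719744/511225 (r = (18 + 1/((-23/7 + 6²)/2 + 4/6))² = (18 + 1/((-23/7 + 36)*(½) + 4*(⅙)))² = (18 + 1/((229/7)*(½) + ⅔))² = (18 + 1/(229/14 + ⅔))² = (18 + 1/(715/42))² = (18 + 42/715)² = (12912/715)² = 166719744/511225 ≈ 326.12)
1/r = 1/(166719744/511225) = 511225/166719744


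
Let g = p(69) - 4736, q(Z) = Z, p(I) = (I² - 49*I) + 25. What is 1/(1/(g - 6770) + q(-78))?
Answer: -10101/787879 ≈ -0.012820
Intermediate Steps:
p(I) = 25 + I² - 49*I
g = -3331 (g = (25 + 69² - 49*69) - 4736 = (25 + 4761 - 3381) - 4736 = 1405 - 4736 = -3331)
1/(1/(g - 6770) + q(-78)) = 1/(1/(-3331 - 6770) - 78) = 1/(1/(-10101) - 78) = 1/(-1/10101 - 78) = 1/(-787879/10101) = -10101/787879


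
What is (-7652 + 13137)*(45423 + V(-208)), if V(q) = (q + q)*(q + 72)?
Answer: 559464515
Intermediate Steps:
V(q) = 2*q*(72 + q) (V(q) = (2*q)*(72 + q) = 2*q*(72 + q))
(-7652 + 13137)*(45423 + V(-208)) = (-7652 + 13137)*(45423 + 2*(-208)*(72 - 208)) = 5485*(45423 + 2*(-208)*(-136)) = 5485*(45423 + 56576) = 5485*101999 = 559464515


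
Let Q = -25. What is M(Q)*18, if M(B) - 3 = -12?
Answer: -162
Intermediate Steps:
M(B) = -9 (M(B) = 3 - 12 = -9)
M(Q)*18 = -9*18 = -162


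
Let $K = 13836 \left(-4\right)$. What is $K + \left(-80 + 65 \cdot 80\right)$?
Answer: $-50224$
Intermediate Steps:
$K = -55344$
$K + \left(-80 + 65 \cdot 80\right) = -55344 + \left(-80 + 65 \cdot 80\right) = -55344 + \left(-80 + 5200\right) = -55344 + 5120 = -50224$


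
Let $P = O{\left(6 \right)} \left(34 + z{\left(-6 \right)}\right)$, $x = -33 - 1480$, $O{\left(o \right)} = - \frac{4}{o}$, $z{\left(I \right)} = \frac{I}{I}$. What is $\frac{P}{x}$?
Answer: $\frac{70}{4539} \approx 0.015422$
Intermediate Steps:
$z{\left(I \right)} = 1$
$x = -1513$ ($x = -33 - 1480 = -1513$)
$P = - \frac{70}{3}$ ($P = - \frac{4}{6} \left(34 + 1\right) = \left(-4\right) \frac{1}{6} \cdot 35 = \left(- \frac{2}{3}\right) 35 = - \frac{70}{3} \approx -23.333$)
$\frac{P}{x} = - \frac{70}{3 \left(-1513\right)} = \left(- \frac{70}{3}\right) \left(- \frac{1}{1513}\right) = \frac{70}{4539}$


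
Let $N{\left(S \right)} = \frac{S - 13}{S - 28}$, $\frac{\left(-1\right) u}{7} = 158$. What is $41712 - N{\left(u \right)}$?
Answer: $\frac{15766763}{378} \approx 41711.0$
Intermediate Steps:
$u = -1106$ ($u = \left(-7\right) 158 = -1106$)
$N{\left(S \right)} = \frac{-13 + S}{-28 + S}$
$41712 - N{\left(u \right)} = 41712 - \frac{-13 - 1106}{-28 - 1106} = 41712 - \frac{1}{-1134} \left(-1119\right) = 41712 - \left(- \frac{1}{1134}\right) \left(-1119\right) = 41712 - \frac{373}{378} = \frac{15766763}{378}$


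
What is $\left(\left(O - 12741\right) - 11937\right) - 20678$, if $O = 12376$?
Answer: $-32980$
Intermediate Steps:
$\left(\left(O - 12741\right) - 11937\right) - 20678 = \left(\left(12376 - 12741\right) - 11937\right) - 20678 = \left(-365 - 11937\right) - 20678 = -12302 - 20678 = -32980$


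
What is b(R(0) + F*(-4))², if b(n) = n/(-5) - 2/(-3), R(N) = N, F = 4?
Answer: 3364/225 ≈ 14.951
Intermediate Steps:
b(n) = ⅔ - n/5 (b(n) = n*(-⅕) - 2*(-⅓) = -n/5 + ⅔ = ⅔ - n/5)
b(R(0) + F*(-4))² = (⅔ - (0 + 4*(-4))/5)² = (⅔ - (0 - 16)/5)² = (⅔ - ⅕*(-16))² = (⅔ + 16/5)² = (58/15)² = 3364/225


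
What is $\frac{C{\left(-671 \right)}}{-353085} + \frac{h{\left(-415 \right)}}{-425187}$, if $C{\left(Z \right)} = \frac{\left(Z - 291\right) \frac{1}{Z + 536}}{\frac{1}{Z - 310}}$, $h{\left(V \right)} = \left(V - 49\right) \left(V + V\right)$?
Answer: $- \frac{73893228502}{83403973275} \approx -0.88597$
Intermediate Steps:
$h{\left(V \right)} = 2 V \left(-49 + V\right)$ ($h{\left(V \right)} = \left(-49 + V\right) 2 V = 2 V \left(-49 + V\right)$)
$C{\left(Z \right)} = \frac{\left(-310 + Z\right) \left(-291 + Z\right)}{536 + Z}$ ($C{\left(Z \right)} = \frac{\left(-291 + Z\right) \frac{1}{536 + Z}}{\frac{1}{-310 + Z}} = \frac{-291 + Z}{536 + Z} \left(-310 + Z\right) = \frac{\left(-310 + Z\right) \left(-291 + Z\right)}{536 + Z}$)
$\frac{C{\left(-671 \right)}}{-353085} + \frac{h{\left(-415 \right)}}{-425187} = \frac{\frac{1}{536 - 671} \left(90210 + \left(-671\right)^{2} - -403271\right)}{-353085} + \frac{2 \left(-415\right) \left(-49 - 415\right)}{-425187} = \frac{90210 + 450241 + 403271}{-135} \left(- \frac{1}{353085}\right) + 2 \left(-415\right) \left(-464\right) \left(- \frac{1}{425187}\right) = \left(- \frac{1}{135}\right) 943722 \left(- \frac{1}{353085}\right) + 385120 \left(- \frac{1}{425187}\right) = \left(- \frac{104858}{15}\right) \left(- \frac{1}{353085}\right) - \frac{385120}{425187} = \frac{104858}{5296275} - \frac{385120}{425187} = - \frac{73893228502}{83403973275}$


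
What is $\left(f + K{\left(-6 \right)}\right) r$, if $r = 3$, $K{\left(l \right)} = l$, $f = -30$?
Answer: $-108$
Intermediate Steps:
$\left(f + K{\left(-6 \right)}\right) r = \left(-30 - 6\right) 3 = \left(-36\right) 3 = -108$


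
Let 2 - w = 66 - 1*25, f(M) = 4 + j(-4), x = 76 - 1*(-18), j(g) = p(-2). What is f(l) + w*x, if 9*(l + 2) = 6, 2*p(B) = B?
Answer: -3663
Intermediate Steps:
p(B) = B/2
j(g) = -1 (j(g) = (½)*(-2) = -1)
l = -4/3 (l = -2 + (⅑)*6 = -2 + ⅔ = -4/3 ≈ -1.3333)
x = 94 (x = 76 + 18 = 94)
f(M) = 3 (f(M) = 4 - 1 = 3)
w = -39 (w = 2 - (66 - 1*25) = 2 - (66 - 25) = 2 - 1*41 = 2 - 41 = -39)
f(l) + w*x = 3 - 39*94 = 3 - 3666 = -3663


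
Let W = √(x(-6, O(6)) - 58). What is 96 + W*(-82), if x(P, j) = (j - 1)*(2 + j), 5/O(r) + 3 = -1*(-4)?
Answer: 96 - 82*I*√30 ≈ 96.0 - 449.13*I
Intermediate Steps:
O(r) = 5 (O(r) = 5/(-3 - 1*(-4)) = 5/(-3 + 4) = 5/1 = 5*1 = 5)
x(P, j) = (-1 + j)*(2 + j)
W = I*√30 (W = √((-2 + 5 + 5²) - 58) = √((-2 + 5 + 25) - 58) = √(28 - 58) = √(-30) = I*√30 ≈ 5.4772*I)
96 + W*(-82) = 96 + (I*√30)*(-82) = 96 - 82*I*√30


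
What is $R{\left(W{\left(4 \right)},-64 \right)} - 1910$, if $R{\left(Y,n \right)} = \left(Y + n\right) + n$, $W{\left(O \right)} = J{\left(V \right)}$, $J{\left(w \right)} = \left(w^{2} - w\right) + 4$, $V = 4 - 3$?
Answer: $-2034$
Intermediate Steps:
$V = 1$ ($V = 4 - 3 = 1$)
$J{\left(w \right)} = 4 + w^{2} - w$
$W{\left(O \right)} = 4$ ($W{\left(O \right)} = 4 + 1^{2} - 1 = 4 + 1 - 1 = 4$)
$R{\left(Y,n \right)} = Y + 2 n$
$R{\left(W{\left(4 \right)},-64 \right)} - 1910 = \left(4 + 2 \left(-64\right)\right) - 1910 = \left(4 - 128\right) - 1910 = -124 - 1910 = -2034$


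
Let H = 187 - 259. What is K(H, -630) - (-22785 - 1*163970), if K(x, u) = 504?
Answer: 187259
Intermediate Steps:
H = -72
K(H, -630) - (-22785 - 1*163970) = 504 - (-22785 - 1*163970) = 504 - (-22785 - 163970) = 504 - 1*(-186755) = 504 + 186755 = 187259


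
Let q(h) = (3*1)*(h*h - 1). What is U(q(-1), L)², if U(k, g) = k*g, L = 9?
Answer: 0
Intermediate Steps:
q(h) = -3 + 3*h² (q(h) = 3*(h² - 1) = 3*(-1 + h²) = -3 + 3*h²)
U(k, g) = g*k
U(q(-1), L)² = (9*(-3 + 3*(-1)²))² = (9*(-3 + 3*1))² = (9*(-3 + 3))² = (9*0)² = 0² = 0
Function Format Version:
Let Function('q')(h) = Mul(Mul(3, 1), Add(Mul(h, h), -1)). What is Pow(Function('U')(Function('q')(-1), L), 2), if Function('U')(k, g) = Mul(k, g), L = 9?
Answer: 0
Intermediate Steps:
Function('q')(h) = Add(-3, Mul(3, Pow(h, 2))) (Function('q')(h) = Mul(3, Add(Pow(h, 2), -1)) = Mul(3, Add(-1, Pow(h, 2))) = Add(-3, Mul(3, Pow(h, 2))))
Function('U')(k, g) = Mul(g, k)
Pow(Function('U')(Function('q')(-1), L), 2) = Pow(Mul(9, Add(-3, Mul(3, Pow(-1, 2)))), 2) = Pow(Mul(9, Add(-3, Mul(3, 1))), 2) = Pow(Mul(9, Add(-3, 3)), 2) = Pow(Mul(9, 0), 2) = Pow(0, 2) = 0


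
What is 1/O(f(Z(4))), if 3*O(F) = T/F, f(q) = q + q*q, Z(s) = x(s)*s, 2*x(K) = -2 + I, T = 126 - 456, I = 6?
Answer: -36/55 ≈ -0.65455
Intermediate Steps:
T = -330
x(K) = 2 (x(K) = (-2 + 6)/2 = (½)*4 = 2)
Z(s) = 2*s
f(q) = q + q²
O(F) = -110/F (O(F) = (-330/F)/3 = -110/F)
1/O(f(Z(4))) = 1/(-110*1/(8*(1 + 2*4))) = 1/(-110*1/(8*(1 + 8))) = 1/(-110/(8*9)) = 1/(-110/72) = 1/(-110*1/72) = 1/(-55/36) = -36/55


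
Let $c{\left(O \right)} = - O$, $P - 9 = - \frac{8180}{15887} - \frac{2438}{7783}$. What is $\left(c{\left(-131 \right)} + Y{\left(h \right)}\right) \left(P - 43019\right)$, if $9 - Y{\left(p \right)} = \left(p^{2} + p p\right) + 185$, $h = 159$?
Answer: $\frac{269139427031193192}{123648521} \approx 2.1766 \cdot 10^{9}$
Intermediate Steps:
$P = \frac{1010439243}{123648521}$ ($P = 9 - \left(\frac{2438}{7783} + \frac{8180}{15887}\right) = 9 - \frac{102397446}{123648521} = \frac{1010439243}{123648521} \approx 8.1719$)
$Y{\left(p \right)} = -176 - 2 p^{2}$ ($Y{\left(p \right)} = 9 - \left(\left(p^{2} + p p\right) + 185\right) = 9 - \left(\left(p^{2} + p^{2}\right) + 185\right) = 9 - \left(2 p^{2} + 185\right) = 9 - \left(185 + 2 p^{2}\right) = -176 - 2 p^{2}$)
$\left(c{\left(-131 \right)} + Y{\left(h \right)}\right) \left(P - 43019\right) = \left(\left(-1\right) \left(-131\right) - \left(176 + 2 \cdot 159^{2}\right)\right) \left(\frac{1010439243}{123648521} - 43019\right) = \left(131 - 50738\right) \left(- \frac{5318225285656}{123648521}\right) = \left(-50607\right) \left(- \frac{5318225285656}{123648521}\right) = \frac{269139427031193192}{123648521}$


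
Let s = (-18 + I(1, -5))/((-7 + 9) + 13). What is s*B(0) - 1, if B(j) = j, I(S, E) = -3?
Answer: -1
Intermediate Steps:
s = -7/5 (s = (-18 - 3)/((-7 + 9) + 13) = -21/(2 + 13) = -21/15 = -21*1/15 = -7/5 ≈ -1.4000)
s*B(0) - 1 = -7/5*0 - 1 = 0 - 1 = -1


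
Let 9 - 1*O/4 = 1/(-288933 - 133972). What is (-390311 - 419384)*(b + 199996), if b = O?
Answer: -13699154073657196/84581 ≈ -1.6196e+11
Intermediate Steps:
O = 15224584/422905 (O = 36 - 4/(-288933 - 133972) = 36 - 4/(-422905) = 36 - 4*(-1/422905) = 36 + 4/422905 = 15224584/422905 ≈ 36.000)
b = 15224584/422905 ≈ 36.000
(-390311 - 419384)*(b + 199996) = (-390311 - 419384)*(15224584/422905 + 199996) = -809695*84594532964/422905 = -13699154073657196/84581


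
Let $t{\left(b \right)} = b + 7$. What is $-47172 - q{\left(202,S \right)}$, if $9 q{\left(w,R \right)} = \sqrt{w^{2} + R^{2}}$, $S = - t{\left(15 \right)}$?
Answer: $-47172 - \frac{2 \sqrt{10322}}{9} \approx -47195.0$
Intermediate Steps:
$t{\left(b \right)} = 7 + b$
$S = -22$ ($S = - (7 + 15) = \left(-1\right) 22 = -22$)
$q{\left(w,R \right)} = \frac{\sqrt{R^{2} + w^{2}}}{9}$ ($q{\left(w,R \right)} = \frac{\sqrt{w^{2} + R^{2}}}{9} = \frac{\sqrt{R^{2} + w^{2}}}{9}$)
$-47172 - q{\left(202,S \right)} = -47172 - \frac{\sqrt{\left(-22\right)^{2} + 202^{2}}}{9} = -47172 - \frac{\sqrt{484 + 40804}}{9} = -47172 - \frac{\sqrt{41288}}{9} = -47172 - \frac{2 \sqrt{10322}}{9}$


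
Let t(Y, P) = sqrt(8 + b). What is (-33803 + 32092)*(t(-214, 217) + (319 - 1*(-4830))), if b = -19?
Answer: -8809939 - 1711*I*sqrt(11) ≈ -8.8099e+6 - 5674.7*I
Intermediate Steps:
t(Y, P) = I*sqrt(11) (t(Y, P) = sqrt(8 - 19) = sqrt(-11) = I*sqrt(11))
(-33803 + 32092)*(t(-214, 217) + (319 - 1*(-4830))) = (-33803 + 32092)*(I*sqrt(11) + (319 - 1*(-4830))) = -1711*(I*sqrt(11) + (319 + 4830)) = -1711*(I*sqrt(11) + 5149) = -1711*(5149 + I*sqrt(11)) = -8809939 - 1711*I*sqrt(11)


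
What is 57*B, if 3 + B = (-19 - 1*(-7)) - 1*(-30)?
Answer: 855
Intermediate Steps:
B = 15 (B = -3 + ((-19 - 1*(-7)) - 1*(-30)) = -3 + ((-19 + 7) + 30) = -3 + (-12 + 30) = -3 + 18 = 15)
57*B = 57*15 = 855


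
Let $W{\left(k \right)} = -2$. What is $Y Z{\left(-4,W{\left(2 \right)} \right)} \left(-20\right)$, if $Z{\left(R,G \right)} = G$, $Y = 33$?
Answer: $1320$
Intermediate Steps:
$Y Z{\left(-4,W{\left(2 \right)} \right)} \left(-20\right) = 33 \left(-2\right) \left(-20\right) = \left(-66\right) \left(-20\right) = 1320$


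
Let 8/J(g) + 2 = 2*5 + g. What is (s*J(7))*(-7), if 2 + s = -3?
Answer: 56/3 ≈ 18.667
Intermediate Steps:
s = -5 (s = -2 - 3 = -5)
J(g) = 8/(8 + g) (J(g) = 8/(-2 + (2*5 + g)) = 8/(-2 + (10 + g)) = 8/(8 + g))
(s*J(7))*(-7) = -40/(8 + 7)*(-7) = -40/15*(-7) = -5*8/15*(-7) = -8/3*(-7) = 56/3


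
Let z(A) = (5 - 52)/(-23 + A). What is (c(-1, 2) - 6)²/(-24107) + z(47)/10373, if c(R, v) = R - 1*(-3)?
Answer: -5116261/6001485864 ≈ -0.00085250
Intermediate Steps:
c(R, v) = 3 + R (c(R, v) = R + 3 = 3 + R)
z(A) = -47/(-23 + A)
(c(-1, 2) - 6)²/(-24107) + z(47)/10373 = ((3 - 1) - 6)²/(-24107) - 47/(-23 + 47)/10373 = (2 - 6)²*(-1/24107) - 47/24*(1/10373) = (-4)²*(-1/24107) - 47*1/24*(1/10373) = 16*(-1/24107) - 47/24*1/10373 = -16/24107 - 47/248952 = -5116261/6001485864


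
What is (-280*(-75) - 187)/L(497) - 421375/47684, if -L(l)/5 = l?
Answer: -291366281/16927820 ≈ -17.212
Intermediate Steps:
L(l) = -5*l
(-280*(-75) - 187)/L(497) - 421375/47684 = (-280*(-75) - 187)/((-5*497)) - 421375/47684 = (21000 - 187)/(-2485) - 421375*1/47684 = 20813*(-1/2485) - 421375/47684 = -20813/2485 - 421375/47684 = -291366281/16927820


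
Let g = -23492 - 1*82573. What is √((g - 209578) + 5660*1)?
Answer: I*√309983 ≈ 556.76*I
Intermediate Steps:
g = -106065 (g = -23492 - 82573 = -106065)
√((g - 209578) + 5660*1) = √((-106065 - 209578) + 5660*1) = √(-315643 + 5660) = √(-309983) = I*√309983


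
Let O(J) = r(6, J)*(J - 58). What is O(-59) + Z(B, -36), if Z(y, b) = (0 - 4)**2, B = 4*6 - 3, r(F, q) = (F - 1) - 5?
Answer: 16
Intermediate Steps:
r(F, q) = -6 + F (r(F, q) = (-1 + F) - 5 = -6 + F)
B = 21 (B = 24 - 3 = 21)
Z(y, b) = 16 (Z(y, b) = (-4)**2 = 16)
O(J) = 0 (O(J) = (-6 + 6)*(J - 58) = 0*(-58 + J) = 0)
O(-59) + Z(B, -36) = 0 + 16 = 16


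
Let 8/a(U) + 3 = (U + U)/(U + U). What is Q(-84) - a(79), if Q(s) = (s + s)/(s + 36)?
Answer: 15/2 ≈ 7.5000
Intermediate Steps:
a(U) = -4 (a(U) = 8/(-3 + (U + U)/(U + U)) = 8/(-3 + (2*U)/((2*U))) = 8/(-3 + (2*U)*(1/(2*U))) = 8/(-3 + 1) = 8/(-2) = 8*(-½) = -4)
Q(s) = 2*s/(36 + s) (Q(s) = (2*s)/(36 + s) = 2*s/(36 + s))
Q(-84) - a(79) = 2*(-84)/(36 - 84) - 1*(-4) = 2*(-84)/(-48) + 4 = 2*(-84)*(-1/48) + 4 = 7/2 + 4 = 15/2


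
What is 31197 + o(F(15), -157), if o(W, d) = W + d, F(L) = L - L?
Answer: 31040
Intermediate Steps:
F(L) = 0
31197 + o(F(15), -157) = 31197 + (0 - 157) = 31197 - 157 = 31040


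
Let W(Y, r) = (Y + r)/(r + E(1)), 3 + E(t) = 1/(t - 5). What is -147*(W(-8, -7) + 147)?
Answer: -894789/41 ≈ -21824.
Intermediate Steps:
E(t) = -3 + 1/(-5 + t) (E(t) = -3 + 1/(t - 5) = -3 + 1/(-5 + t))
W(Y, r) = (Y + r)/(-13/4 + r) (W(Y, r) = (Y + r)/(r + (16 - 3*1)/(-5 + 1)) = (Y + r)/(r + (16 - 3)/(-4)) = (Y + r)/(r - ¼*13) = (Y + r)/(r - 13/4) = (Y + r)/(-13/4 + r))
-147*(W(-8, -7) + 147) = -147*(4*(-8 - 7)/(-13 + 4*(-7)) + 147) = -147*(4*(-15)/(-13 - 28) + 147) = -147*(4*(-15)/(-41) + 147) = -147*(4*(-1/41)*(-15) + 147) = -147*(60/41 + 147) = -147*6087/41 = -894789/41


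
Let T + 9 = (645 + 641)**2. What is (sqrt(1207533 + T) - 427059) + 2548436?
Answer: 2121377 + 2*sqrt(715330) ≈ 2.1231e+6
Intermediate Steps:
T = 1653787 (T = -9 + (645 + 641)**2 = -9 + 1286**2 = -9 + 1653796 = 1653787)
(sqrt(1207533 + T) - 427059) + 2548436 = (sqrt(1207533 + 1653787) - 427059) + 2548436 = (sqrt(2861320) - 427059) + 2548436 = (2*sqrt(715330) - 427059) + 2548436 = (-427059 + 2*sqrt(715330)) + 2548436 = 2121377 + 2*sqrt(715330)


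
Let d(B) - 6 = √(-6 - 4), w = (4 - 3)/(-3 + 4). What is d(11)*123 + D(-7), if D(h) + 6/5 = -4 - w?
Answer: 3659/5 + 123*I*√10 ≈ 731.8 + 388.96*I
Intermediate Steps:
w = 1 (w = 1/1 = 1*1 = 1)
d(B) = 6 + I*√10 (d(B) = 6 + √(-6 - 4) = 6 + √(-10) = 6 + I*√10)
D(h) = -31/5 (D(h) = -6/5 + (-4 - 1*1) = -6/5 + (-4 - 1) = -6/5 - 5 = -31/5)
d(11)*123 + D(-7) = (6 + I*√10)*123 - 31/5 = (738 + 123*I*√10) - 31/5 = 3659/5 + 123*I*√10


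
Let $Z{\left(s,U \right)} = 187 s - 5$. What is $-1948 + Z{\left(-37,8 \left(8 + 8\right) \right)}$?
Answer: $-8872$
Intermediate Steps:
$Z{\left(s,U \right)} = -5 + 187 s$
$-1948 + Z{\left(-37,8 \left(8 + 8\right) \right)} = -1948 + \left(-5 + 187 \left(-37\right)\right) = -1948 - 6924 = -8872$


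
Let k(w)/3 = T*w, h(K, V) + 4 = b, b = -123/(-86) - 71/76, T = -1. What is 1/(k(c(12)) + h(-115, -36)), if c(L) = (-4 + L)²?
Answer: -3268/638907 ≈ -0.0051150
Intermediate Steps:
b = 1621/3268 (b = -123*(-1/86) - 71*1/76 = 123/86 - 71/76 = 1621/3268 ≈ 0.49602)
h(K, V) = -11451/3268 (h(K, V) = -4 + 1621/3268 = -11451/3268)
k(w) = -3*w (k(w) = 3*(-w) = -3*w)
1/(k(c(12)) + h(-115, -36)) = 1/(-3*(-4 + 12)² - 11451/3268) = 1/(-3*8² - 11451/3268) = 1/(-3*64 - 11451/3268) = 1/(-192 - 11451/3268) = 1/(-638907/3268) = -3268/638907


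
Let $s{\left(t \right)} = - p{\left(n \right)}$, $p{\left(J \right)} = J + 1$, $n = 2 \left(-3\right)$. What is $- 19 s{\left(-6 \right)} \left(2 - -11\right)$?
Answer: $-1235$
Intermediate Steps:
$n = -6$
$p{\left(J \right)} = 1 + J$
$s{\left(t \right)} = 5$ ($s{\left(t \right)} = - (1 - 6) = \left(-1\right) \left(-5\right) = 5$)
$- 19 s{\left(-6 \right)} \left(2 - -11\right) = \left(-19\right) 5 \left(2 - -11\right) = - 95 \left(2 + 11\right) = \left(-95\right) 13 = -1235$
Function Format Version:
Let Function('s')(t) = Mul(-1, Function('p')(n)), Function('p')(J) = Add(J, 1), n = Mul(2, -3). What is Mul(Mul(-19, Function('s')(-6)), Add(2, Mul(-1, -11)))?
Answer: -1235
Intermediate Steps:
n = -6
Function('p')(J) = Add(1, J)
Function('s')(t) = 5 (Function('s')(t) = Mul(-1, Add(1, -6)) = Mul(-1, -5) = 5)
Mul(Mul(-19, Function('s')(-6)), Add(2, Mul(-1, -11))) = Mul(Mul(-19, 5), Add(2, Mul(-1, -11))) = Mul(-95, Add(2, 11)) = Mul(-95, 13) = -1235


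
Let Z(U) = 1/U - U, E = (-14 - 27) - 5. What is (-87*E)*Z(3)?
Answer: -10672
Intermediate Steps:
E = -46 (E = -41 - 5 = -46)
(-87*E)*Z(3) = (-87*(-46))*(1/3 - 1*3) = 4002*(⅓ - 3) = 4002*(-8/3) = -10672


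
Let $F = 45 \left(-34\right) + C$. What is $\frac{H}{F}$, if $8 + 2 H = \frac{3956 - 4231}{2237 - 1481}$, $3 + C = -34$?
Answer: $\frac{6323}{2369304} \approx 0.0026687$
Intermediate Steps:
$C = -37$ ($C = -3 - 34 = -37$)
$H = - \frac{6323}{1512}$ ($H = -4 + \frac{\left(3956 - 4231\right) \frac{1}{2237 - 1481}}{2} = -4 + \frac{\left(-275\right) \frac{1}{756}}{2} = -4 + \frac{1}{2} \left(- \frac{275}{756}\right) = -4 - \frac{275}{1512} = - \frac{6323}{1512} \approx -4.1819$)
$F = -1567$ ($F = 45 \left(-34\right) - 37 = -1530 - 37 = -1567$)
$\frac{H}{F} = - \frac{6323}{1512 \left(-1567\right)} = \left(- \frac{6323}{1512}\right) \left(- \frac{1}{1567}\right) = \frac{6323}{2369304}$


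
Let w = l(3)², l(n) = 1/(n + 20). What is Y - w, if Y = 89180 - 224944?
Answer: -71819157/529 ≈ -1.3576e+5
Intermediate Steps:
l(n) = 1/(20 + n)
Y = -135764
w = 1/529 (w = (1/(20 + 3))² = (1/23)² = 1/529 ≈ 0.0018904)
Y - w = -135764 - 1*1/529 = -135764 - 1/529 = -71819157/529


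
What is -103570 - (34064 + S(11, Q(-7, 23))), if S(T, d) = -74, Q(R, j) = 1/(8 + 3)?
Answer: -137560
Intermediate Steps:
Q(R, j) = 1/11
-103570 - (34064 + S(11, Q(-7, 23))) = -103570 - (34064 - 74) = -103570 - 1*33990 = -103570 - 33990 = -137560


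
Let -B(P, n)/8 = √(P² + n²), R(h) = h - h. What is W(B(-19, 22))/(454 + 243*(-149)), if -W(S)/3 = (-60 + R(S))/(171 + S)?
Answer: 30780/888068767 + 18720*√5/888068767 ≈ 8.1795e-5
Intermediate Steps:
R(h) = 0
B(P, n) = -8*√(P² + n²)
W(S) = 180/(171 + S) (W(S) = -3*(-60 + 0)/(171 + S) = -(-180)/(171 + S) = 180/(171 + S))
W(B(-19, 22))/(454 + 243*(-149)) = (180/(171 - 8*√((-19)² + 22²)))/(454 + 243*(-149)) = (180/(171 - 8*√(361 + 484)))/(454 - 36207) = (180/(171 - 104*√5))/(-35753) = (180/(171 - 104*√5))*(-1/35753) = -180/(35753*(171 - 104*√5))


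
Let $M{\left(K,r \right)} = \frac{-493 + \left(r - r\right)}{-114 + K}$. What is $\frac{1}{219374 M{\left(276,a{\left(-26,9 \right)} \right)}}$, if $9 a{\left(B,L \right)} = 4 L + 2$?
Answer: $- \frac{81}{54075691} \approx -1.4979 \cdot 10^{-6}$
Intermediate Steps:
$a{\left(B,L \right)} = \frac{2}{9} + \frac{4 L}{9}$ ($a{\left(B,L \right)} = \frac{4 L + 2}{9} = \frac{2 + 4 L}{9} = \frac{2}{9} + \frac{4 L}{9}$)
$M{\left(K,r \right)} = - \frac{493}{-114 + K}$ ($M{\left(K,r \right)} = \frac{-493 + 0}{-114 + K} = - \frac{493}{-114 + K}$)
$\frac{1}{219374 M{\left(276,a{\left(-26,9 \right)} \right)}} = \frac{1}{219374 \left(- \frac{493}{-114 + 276}\right)} = \frac{1}{219374 \left(- \frac{493}{162}\right)} = \frac{1}{219374} \left(- \frac{162}{493}\right) = - \frac{81}{54075691}$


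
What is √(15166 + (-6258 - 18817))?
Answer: 3*I*√1101 ≈ 99.544*I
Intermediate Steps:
√(15166 + (-6258 - 18817)) = √(15166 - 25075) = √(-9909) = 3*I*√1101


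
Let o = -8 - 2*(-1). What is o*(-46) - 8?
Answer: 268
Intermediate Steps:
o = -6 (o = -8 + 2 = -6)
o*(-46) - 8 = -6*(-46) - 8 = 276 - 8 = 268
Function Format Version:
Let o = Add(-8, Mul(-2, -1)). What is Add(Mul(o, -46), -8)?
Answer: 268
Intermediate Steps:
o = -6 (o = Add(-8, 2) = -6)
Add(Mul(o, -46), -8) = Add(Mul(-6, -46), -8) = Add(276, -8) = 268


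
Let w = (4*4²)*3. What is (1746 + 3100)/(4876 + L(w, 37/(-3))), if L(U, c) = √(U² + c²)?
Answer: 212661864/213645239 - 14538*√333145/213645239 ≈ 0.95612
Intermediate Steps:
w = 192 (w = (4*16)*3 = 64*3 = 192)
(1746 + 3100)/(4876 + L(w, 37/(-3))) = (1746 + 3100)/(4876 + √(192² + (37/(-3))²)) = 4846/(4876 + √(36864 + (37*(-⅓))²)) = 4846/(4876 + √(36864 + (-37/3)²)) = 4846/(4876 + √(36864 + 1369/9)) = 4846/(4876 + √(333145/9)) = 4846/(4876 + √333145/3)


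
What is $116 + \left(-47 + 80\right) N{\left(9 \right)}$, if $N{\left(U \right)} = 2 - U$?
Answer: $-115$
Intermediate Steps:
$116 + \left(-47 + 80\right) N{\left(9 \right)} = 116 + \left(-47 + 80\right) \left(2 - 9\right) = 116 + 33 \left(2 - 9\right) = 116 + 33 \left(-7\right) = 116 - 231 = -115$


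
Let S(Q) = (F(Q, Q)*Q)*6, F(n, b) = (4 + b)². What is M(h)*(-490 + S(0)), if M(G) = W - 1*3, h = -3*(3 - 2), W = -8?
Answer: 5390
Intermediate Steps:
h = -3 (h = -3*1 = -3)
S(Q) = 6*Q*(4 + Q)² (S(Q) = ((4 + Q)²*Q)*6 = (Q*(4 + Q)²)*6 = 6*Q*(4 + Q)²)
M(G) = -11 (M(G) = -8 - 1*3 = -8 - 3 = -11)
M(h)*(-490 + S(0)) = -11*(-490 + 6*0*(4 + 0)²) = -11*(-490 + 6*0*4²) = -11*(-490 + 6*0*16) = -11*(-490 + 0) = -11*(-490) = 5390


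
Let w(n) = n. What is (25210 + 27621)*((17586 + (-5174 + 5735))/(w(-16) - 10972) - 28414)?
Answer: -16495485417749/10988 ≈ -1.5012e+9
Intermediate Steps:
(25210 + 27621)*((17586 + (-5174 + 5735))/(w(-16) - 10972) - 28414) = (25210 + 27621)*((17586 + (-5174 + 5735))/(-16 - 10972) - 28414) = 52831*((17586 + 561)/(-10988) - 28414) = 52831*(18147*(-1/10988) - 28414) = 52831*(-18147/10988 - 28414) = 52831*(-312231179/10988) = -16495485417749/10988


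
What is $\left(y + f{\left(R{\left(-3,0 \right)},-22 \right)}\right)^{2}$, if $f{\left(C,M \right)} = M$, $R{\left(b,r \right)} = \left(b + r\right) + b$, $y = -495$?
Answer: $267289$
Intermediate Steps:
$R{\left(b,r \right)} = r + 2 b$
$\left(y + f{\left(R{\left(-3,0 \right)},-22 \right)}\right)^{2} = \left(-495 - 22\right)^{2} = \left(-517\right)^{2} = 267289$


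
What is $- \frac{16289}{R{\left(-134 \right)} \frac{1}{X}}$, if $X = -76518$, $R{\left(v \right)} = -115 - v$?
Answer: $\frac{1246401702}{19} \approx 6.56 \cdot 10^{7}$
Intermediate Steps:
$- \frac{16289}{R{\left(-134 \right)} \frac{1}{X}} = - \frac{16289}{\left(-115 - -134\right) \frac{1}{-76518}} = - \frac{16289}{\left(-115 + 134\right) \left(- \frac{1}{76518}\right)} = - \frac{16289}{19 \left(- \frac{1}{76518}\right)} = - \frac{16289}{- \frac{19}{76518}} = \left(-16289\right) \left(- \frac{76518}{19}\right) = \frac{1246401702}{19}$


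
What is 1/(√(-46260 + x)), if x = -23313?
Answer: -I*√69573/69573 ≈ -0.0037912*I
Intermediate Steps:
1/(√(-46260 + x)) = 1/(√(-46260 - 23313)) = 1/(√(-69573)) = 1/(I*√69573) = -I*√69573/69573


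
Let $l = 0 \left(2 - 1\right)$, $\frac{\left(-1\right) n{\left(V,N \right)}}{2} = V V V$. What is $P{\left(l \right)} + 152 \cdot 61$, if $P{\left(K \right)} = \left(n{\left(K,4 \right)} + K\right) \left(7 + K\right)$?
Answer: $9272$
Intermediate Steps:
$n{\left(V,N \right)} = - 2 V^{3}$ ($n{\left(V,N \right)} = - 2 V V V = - 2 V^{2} V = - 2 V^{3}$)
$l = 0$ ($l = 0 \cdot 1 = 0$)
$P{\left(K \right)} = \left(7 + K\right) \left(K - 2 K^{3}\right)$ ($P{\left(K \right)} = \left(- 2 K^{3} + K\right) \left(7 + K\right) = \left(K - 2 K^{3}\right) \left(7 + K\right) = \left(7 + K\right) \left(K - 2 K^{3}\right)$)
$P{\left(l \right)} + 152 \cdot 61 = 0 \left(7 + 0 - 14 \cdot 0^{2} - 2 \cdot 0^{3}\right) + 152 \cdot 61 = 0 \left(7 + 0 - 0 - 0\right) + 9272 = 0 \left(7 + 0 + 0 + 0\right) + 9272 = 0 \cdot 7 + 9272 = 0 + 9272 = 9272$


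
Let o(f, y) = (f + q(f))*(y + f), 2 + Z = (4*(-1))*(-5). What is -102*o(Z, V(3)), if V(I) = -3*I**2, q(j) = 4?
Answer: 20196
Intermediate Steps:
Z = 18 (Z = -2 + (4*(-1))*(-5) = -2 - 4*(-5) = -2 + 20 = 18)
o(f, y) = (4 + f)*(f + y) (o(f, y) = (f + 4)*(y + f) = (4 + f)*(f + y))
-102*o(Z, V(3)) = -102*(18**2 + 4*18 + 4*(-3*3**2) + 18*(-3*3**2)) = -102*(324 + 72 + 4*(-3*9) + 18*(-3*9)) = -102*(324 + 72 + 4*(-27) + 18*(-27)) = -102*(324 + 72 - 108 - 486) = -102*(-198) = 20196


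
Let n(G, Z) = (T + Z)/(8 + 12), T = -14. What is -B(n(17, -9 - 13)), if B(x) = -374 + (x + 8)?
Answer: 1839/5 ≈ 367.80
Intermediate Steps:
n(G, Z) = -7/10 + Z/20 (n(G, Z) = (-14 + Z)/(8 + 12) = (-14 + Z)/20 = (-14 + Z)*(1/20) = -7/10 + Z/20)
B(x) = -366 + x (B(x) = -374 + (8 + x) = -366 + x)
-B(n(17, -9 - 13)) = -(-366 + (-7/10 + (-9 - 13)/20)) = -(-366 + (-7/10 + (1/20)*(-22))) = -(-366 + (-7/10 - 11/10)) = -(-366 - 9/5) = -1*(-1839/5) = 1839/5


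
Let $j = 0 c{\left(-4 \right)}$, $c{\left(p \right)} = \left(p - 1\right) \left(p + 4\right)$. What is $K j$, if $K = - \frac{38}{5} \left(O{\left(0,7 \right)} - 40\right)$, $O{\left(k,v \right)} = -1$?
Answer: $0$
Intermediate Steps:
$c{\left(p \right)} = \left(-1 + p\right) \left(4 + p\right)$
$j = 0$ ($j = 0 \left(-4 + \left(-4\right)^{2} + 3 \left(-4\right)\right) = 0 \left(-4 + 16 - 12\right) = 0 \cdot 0 = 0$)
$K = \frac{1558}{5}$ ($K = - \frac{38}{5} \left(-1 - 40\right) = \left(-38\right) \frac{1}{5} \left(-41\right) = \left(- \frac{38}{5}\right) \left(-41\right) = \frac{1558}{5} \approx 311.6$)
$K j = \frac{1558}{5} \cdot 0 = 0$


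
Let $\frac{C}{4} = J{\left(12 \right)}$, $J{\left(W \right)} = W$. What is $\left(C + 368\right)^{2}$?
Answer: $173056$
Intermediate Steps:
$C = 48$ ($C = 4 \cdot 12 = 48$)
$\left(C + 368\right)^{2} = \left(48 + 368\right)^{2} = 416^{2} = 173056$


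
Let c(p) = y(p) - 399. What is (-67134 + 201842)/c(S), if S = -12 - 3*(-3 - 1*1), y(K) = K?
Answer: -19244/57 ≈ -337.61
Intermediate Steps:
S = 0 (S = -12 - 3*(-3 - 1) = -12 - 3*(-4) = -12 + 12 = 0)
c(p) = -399 + p (c(p) = p - 399 = -399 + p)
(-67134 + 201842)/c(S) = (-67134 + 201842)/(-399 + 0) = 134708/(-399) = 134708*(-1/399) = -19244/57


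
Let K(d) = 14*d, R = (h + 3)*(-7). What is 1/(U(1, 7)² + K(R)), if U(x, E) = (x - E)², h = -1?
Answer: 1/1100 ≈ 0.00090909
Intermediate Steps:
R = -14 (R = (-1 + 3)*(-7) = 2*(-7) = -14)
1/(U(1, 7)² + K(R)) = 1/(((7 - 1*1)²)² + 14*(-14)) = 1/(((7 - 1)²)² - 196) = 1/((6²)² - 196) = 1/(36² - 196) = 1/(1296 - 196) = 1/1100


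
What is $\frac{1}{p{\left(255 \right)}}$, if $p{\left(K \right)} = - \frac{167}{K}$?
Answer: $- \frac{255}{167} \approx -1.5269$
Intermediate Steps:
$\frac{1}{p{\left(255 \right)}} = \frac{1}{\left(-167\right) \frac{1}{255}} = \frac{1}{- \frac{167}{255}} = - \frac{255}{167}$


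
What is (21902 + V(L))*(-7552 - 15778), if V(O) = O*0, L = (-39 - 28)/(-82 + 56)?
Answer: -510973660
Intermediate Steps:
L = 67/26 (L = -67/(-26) = -67*(-1/26) = 67/26 ≈ 2.5769)
V(O) = 0
(21902 + V(L))*(-7552 - 15778) = (21902 + 0)*(-7552 - 15778) = 21902*(-23330) = -510973660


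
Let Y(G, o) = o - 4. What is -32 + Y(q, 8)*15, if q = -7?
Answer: 28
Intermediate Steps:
Y(G, o) = -4 + o
-32 + Y(q, 8)*15 = -32 + (-4 + 8)*15 = -32 + 4*15 = -32 + 60 = 28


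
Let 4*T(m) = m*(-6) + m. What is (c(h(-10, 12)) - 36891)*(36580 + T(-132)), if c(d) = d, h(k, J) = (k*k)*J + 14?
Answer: -1310951365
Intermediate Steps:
h(k, J) = 14 + J*k**2 (h(k, J) = k**2*J + 14 = J*k**2 + 14 = 14 + J*k**2)
T(m) = -5*m/4 (T(m) = (m*(-6) + m)/4 = (-6*m + m)/4 = (-5*m)/4 = -5*m/4)
(c(h(-10, 12)) - 36891)*(36580 + T(-132)) = ((14 + 12*(-10)**2) - 36891)*(36580 - 5/4*(-132)) = ((14 + 12*100) - 36891)*(36580 + 165) = ((14 + 1200) - 36891)*36745 = (1214 - 36891)*36745 = -35677*36745 = -1310951365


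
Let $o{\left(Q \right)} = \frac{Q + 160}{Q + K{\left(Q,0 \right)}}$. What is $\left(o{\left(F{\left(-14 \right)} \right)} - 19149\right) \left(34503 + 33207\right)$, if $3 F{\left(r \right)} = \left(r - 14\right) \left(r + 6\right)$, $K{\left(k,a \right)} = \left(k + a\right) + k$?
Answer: $- \frac{9075554990}{7} \approx -1.2965 \cdot 10^{9}$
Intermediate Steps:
$K{\left(k,a \right)} = a + 2 k$ ($K{\left(k,a \right)} = \left(a + k\right) + k = a + 2 k$)
$F{\left(r \right)} = \frac{\left(-14 + r\right) \left(6 + r\right)}{3}$ ($F{\left(r \right)} = \frac{\left(r - 14\right) \left(r + 6\right)}{3} = \frac{\left(-14 + r\right) \left(6 + r\right)}{3}$)
$o{\left(Q \right)} = \frac{160 + Q}{3 Q}$ ($o{\left(Q \right)} = \frac{Q + 160}{Q + \left(0 + 2 Q\right)} = \frac{160 + Q}{Q + 2 Q} = \frac{160 + Q}{3 Q}$)
$\left(o{\left(F{\left(-14 \right)} \right)} - 19149\right) \left(34503 + 33207\right) = \left(\frac{160 - \left(- \frac{28}{3} - \frac{196}{3}\right)}{3 \left(-28 - - \frac{112}{3} + \frac{\left(-14\right)^{2}}{3}\right)} - 19149\right) \left(34503 + 33207\right) = \left(\frac{160 + \left(-28 + \frac{112}{3} + \frac{1}{3} \cdot 196\right)}{3 \left(-28 + \frac{112}{3} + \frac{1}{3} \cdot 196\right)} - 19149\right) 67710 = \left(\frac{160 + \left(-28 + \frac{112}{3} + \frac{196}{3}\right)}{3 \left(-28 + \frac{112}{3} + \frac{196}{3}\right)} - 19149\right) 67710 = \left(\frac{160 + \frac{224}{3}}{3 \cdot \frac{224}{3}} - 19149\right) 67710 = \left(\frac{1}{3} \cdot \frac{3}{224} \cdot \frac{704}{3} - 19149\right) 67710 = \left(\frac{22}{21} - 19149\right) 67710 = \left(- \frac{402107}{21}\right) 67710 = - \frac{9075554990}{7}$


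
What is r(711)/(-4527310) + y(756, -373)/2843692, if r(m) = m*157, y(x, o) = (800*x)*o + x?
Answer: -255407920996131/3218568807130 ≈ -79.354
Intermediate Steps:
y(x, o) = x + 800*o*x (y(x, o) = 800*o*x + x = x + 800*o*x)
r(m) = 157*m
r(711)/(-4527310) + y(756, -373)/2843692 = (157*711)/(-4527310) + (756*(1 + 800*(-373)))/2843692 = 111627*(-1/4527310) + (756*(1 - 298400))*(1/2843692) = -111627/4527310 + (756*(-298399))*(1/2843692) = -111627/4527310 - 225589644*1/2843692 = -111627/4527310 - 56397411/710923 = -255407920996131/3218568807130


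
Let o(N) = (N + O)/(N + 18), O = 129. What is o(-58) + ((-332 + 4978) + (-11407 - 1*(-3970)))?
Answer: -111711/40 ≈ -2792.8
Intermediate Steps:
o(N) = (129 + N)/(18 + N) (o(N) = (N + 129)/(N + 18) = (129 + N)/(18 + N))
o(-58) + ((-332 + 4978) + (-11407 - 1*(-3970))) = (129 - 58)/(18 - 58) + ((-332 + 4978) + (-11407 - 1*(-3970))) = 71/(-40) + (4646 + (-11407 + 3970)) = -1/40*71 + (4646 - 7437) = -71/40 - 2791 = -111711/40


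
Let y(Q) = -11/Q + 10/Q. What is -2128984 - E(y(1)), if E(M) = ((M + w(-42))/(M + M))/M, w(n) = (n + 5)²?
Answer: -2129668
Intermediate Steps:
w(n) = (5 + n)²
y(Q) = -1/Q
E(M) = (1369 + M)/(2*M²) (E(M) = ((M + (5 - 42)²)/(M + M))/M = ((M + (-37)²)/((2*M)))/M = ((M + 1369)*(1/(2*M)))/M = ((1369 + M)*(1/(2*M)))/M = ((1369 + M)/(2*M))/M = (1369 + M)/(2*M²))
-2128984 - E(y(1)) = -2128984 - (1369 - 1/1)/(2*(-1/1)²) = -2128984 - (1369 - 1*1)/(2*(-1*1)²) = -2128984 - (1369 - 1)/(2*(-1)²) = -2128984 - 1368/2 = -2128984 - 1*684 = -2128984 - 684 = -2129668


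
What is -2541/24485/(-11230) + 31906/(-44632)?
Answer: -313320333371/438296680700 ≈ -0.71486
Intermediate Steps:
-2541/24485/(-11230) + 31906/(-44632) = -2541*1/24485*(-1/11230) + 31906*(-1/44632) = -2541/24485*(-1/11230) - 2279/3188 = 2541/274966550 - 2279/3188 = -313320333371/438296680700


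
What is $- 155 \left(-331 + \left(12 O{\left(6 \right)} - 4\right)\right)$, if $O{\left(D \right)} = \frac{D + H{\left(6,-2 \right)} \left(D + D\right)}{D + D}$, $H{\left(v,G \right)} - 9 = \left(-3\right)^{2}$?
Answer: $17515$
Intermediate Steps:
$H{\left(v,G \right)} = 18$ ($H{\left(v,G \right)} = 9 + \left(-3\right)^{2} = 9 + 9 = 18$)
$O{\left(D \right)} = \frac{37}{2}$ ($O{\left(D \right)} = \frac{D + 18 \left(D + D\right)}{D + D} = \frac{D + 18 \cdot 2 D}{2 D} = \left(D + 36 D\right) \frac{1}{2 D} = 37 D \frac{1}{2 D} = \frac{37}{2}$)
$- 155 \left(-331 + \left(12 O{\left(6 \right)} - 4\right)\right) = - 155 \left(-331 + \left(12 \cdot \frac{37}{2} - 4\right)\right) = - 155 \left(-331 + \left(222 - 4\right)\right) = - 155 \left(-331 + 218\right) = \left(-155\right) \left(-113\right) = 17515$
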